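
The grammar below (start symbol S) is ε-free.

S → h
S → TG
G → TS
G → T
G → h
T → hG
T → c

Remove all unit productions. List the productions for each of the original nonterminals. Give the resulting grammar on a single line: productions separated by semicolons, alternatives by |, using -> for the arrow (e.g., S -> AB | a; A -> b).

Unit productions: G->T.
Unit pairs (A ⇒* B via units): (G,T).
S: inherits non-unit rules of {S} → TG | h.
G: inherits non-unit rules of {G, T} → TS | c | h | hG.
T: inherits non-unit rules of {T} → c | hG.

S -> h | TG; G -> c | h | TS | hG; T -> c | hG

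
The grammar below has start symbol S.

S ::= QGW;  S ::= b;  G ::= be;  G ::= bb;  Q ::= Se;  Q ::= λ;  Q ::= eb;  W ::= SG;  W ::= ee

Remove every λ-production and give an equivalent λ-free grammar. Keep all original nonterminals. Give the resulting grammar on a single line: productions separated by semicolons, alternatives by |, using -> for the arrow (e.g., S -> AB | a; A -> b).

S -> b | GW | QGW; G -> bb | be; Q -> Se | eb; W -> SG | ee

Nullable set: {Q}.
S -> QGW: Q nullable, giving GW | QGW.
Drop Q -> λ.
Unchanged (no nullable symbols): S -> b; G -> bb; G -> be; Q -> Se; Q -> eb; W -> SG; W -> ee.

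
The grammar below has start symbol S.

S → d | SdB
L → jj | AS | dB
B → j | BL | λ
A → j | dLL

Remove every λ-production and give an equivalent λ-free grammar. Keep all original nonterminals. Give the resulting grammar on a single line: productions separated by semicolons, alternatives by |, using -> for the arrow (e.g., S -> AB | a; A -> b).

Nullable set: {B}.
S -> SdB: B nullable, giving Sd | SdB.
Drop B -> λ.
B -> BL: B nullable, giving BL | L.
L -> dB: B nullable, giving d | dB.
Unchanged (no nullable symbols): S -> d; A -> dLL; A -> j; B -> j; L -> AS; L -> jj.

S -> d | Sd | SdB; A -> j | dLL; B -> L | j | BL; L -> d | AS | dB | jj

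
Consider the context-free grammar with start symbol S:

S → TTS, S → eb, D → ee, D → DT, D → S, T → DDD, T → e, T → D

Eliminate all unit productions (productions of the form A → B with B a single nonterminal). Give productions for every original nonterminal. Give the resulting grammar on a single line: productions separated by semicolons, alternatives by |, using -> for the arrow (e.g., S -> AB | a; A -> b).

Unit productions: D->S, T->D.
Unit pairs (A ⇒* B via units): (D,S), (T,D), (T,S).
S: inherits non-unit rules of {S} → TTS | eb.
D: inherits non-unit rules of {D, S} → DT | TTS | eb | ee.
T: inherits non-unit rules of {D, S, T} → DDD | DT | TTS | e | eb | ee.

S -> eb | TTS; D -> DT | eb | ee | TTS; T -> e | DT | eb | ee | DDD | TTS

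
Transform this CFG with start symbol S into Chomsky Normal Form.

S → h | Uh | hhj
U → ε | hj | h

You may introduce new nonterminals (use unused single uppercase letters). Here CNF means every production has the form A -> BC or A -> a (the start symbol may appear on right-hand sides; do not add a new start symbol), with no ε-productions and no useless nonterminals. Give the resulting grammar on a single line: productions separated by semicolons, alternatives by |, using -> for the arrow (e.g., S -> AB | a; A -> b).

Nullable: {U}; after ε-elimination: S -> h | Uh | hhj; U -> h | hj.
No unit productions to eliminate.
TERM: introduce A -> h, B -> j and substitute in every rule of length ≥2.
BIN: S -> AAB becomes S -> AC, C -> AB.

S -> h | AC | UA; A -> h; B -> j; C -> AB; U -> h | AB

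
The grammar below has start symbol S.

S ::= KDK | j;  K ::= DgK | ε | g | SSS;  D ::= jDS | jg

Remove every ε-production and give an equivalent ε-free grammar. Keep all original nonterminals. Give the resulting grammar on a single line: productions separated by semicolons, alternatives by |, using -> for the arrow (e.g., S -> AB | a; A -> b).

S -> D | j | DK | KD | KDK; D -> jg | jDS; K -> g | Dg | DgK | SSS

Nullable set: {K}.
S -> KDK: K, K nullable, giving D | DK | KD | KDK.
Drop K -> ε.
K -> DgK: K nullable, giving Dg | DgK.
Unchanged (no nullable symbols): S -> j; D -> jDS; D -> jg; K -> SSS; K -> g.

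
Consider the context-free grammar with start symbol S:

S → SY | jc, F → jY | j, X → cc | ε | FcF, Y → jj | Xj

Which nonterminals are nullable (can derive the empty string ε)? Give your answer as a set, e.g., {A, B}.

{X}

Directly nullable (have an ε-rule): {X}.
Not nullable: F, S, Y — each has a terminal in every rule's right-hand side or depends on a non-nullable symbol.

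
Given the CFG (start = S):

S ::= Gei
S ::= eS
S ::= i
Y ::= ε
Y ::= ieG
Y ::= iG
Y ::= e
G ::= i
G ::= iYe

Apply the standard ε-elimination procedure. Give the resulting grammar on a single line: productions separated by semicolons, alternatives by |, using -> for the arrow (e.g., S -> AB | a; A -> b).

S -> i | eS | Gei; G -> i | ie | iYe; Y -> e | iG | ieG

Nullable set: {Y}.
G -> iYe: Y nullable, giving iYe | ie.
Drop Y -> ε.
Unchanged (no nullable symbols): S -> Gei; S -> eS; S -> i; G -> i; Y -> e; Y -> iG; Y -> ieG.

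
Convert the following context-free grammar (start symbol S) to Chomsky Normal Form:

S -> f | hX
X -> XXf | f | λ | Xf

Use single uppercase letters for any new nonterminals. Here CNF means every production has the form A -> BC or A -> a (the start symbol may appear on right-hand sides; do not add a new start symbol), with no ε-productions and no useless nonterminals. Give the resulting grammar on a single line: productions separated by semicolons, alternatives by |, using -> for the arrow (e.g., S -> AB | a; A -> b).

Nullable: {X}; after ε-elimination: S -> f | h | hX; X -> f | Xf | XXf.
No unit productions to eliminate.
TERM: introduce B -> f, A -> h and substitute in every rule of length ≥2.
BIN: X -> XXB becomes X -> XC, C -> XB.

S -> f | h | AX; A -> h; B -> f; C -> XB; X -> f | XB | XC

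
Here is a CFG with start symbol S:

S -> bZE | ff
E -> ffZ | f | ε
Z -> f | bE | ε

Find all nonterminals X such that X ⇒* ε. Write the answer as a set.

Directly nullable (have an ε-rule): {E, Z}.
Not nullable: S — each has a terminal in every rule's right-hand side or depends on a non-nullable symbol.

{E, Z}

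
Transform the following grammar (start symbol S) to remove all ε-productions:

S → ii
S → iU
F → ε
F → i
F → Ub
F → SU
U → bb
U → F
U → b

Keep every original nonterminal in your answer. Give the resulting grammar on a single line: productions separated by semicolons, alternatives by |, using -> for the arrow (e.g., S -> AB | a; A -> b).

S -> i | iU | ii; F -> S | b | i | SU | Ub; U -> F | b | bb

Nullable set: {F, U}.
S -> iU: U nullable, giving i | iU.
Drop F -> ε.
F -> SU: U nullable, giving S | SU.
F -> Ub: U nullable, giving Ub | b.
U -> F: F nullable, giving F.
Unchanged (no nullable symbols): S -> ii; F -> i; U -> b; U -> bb.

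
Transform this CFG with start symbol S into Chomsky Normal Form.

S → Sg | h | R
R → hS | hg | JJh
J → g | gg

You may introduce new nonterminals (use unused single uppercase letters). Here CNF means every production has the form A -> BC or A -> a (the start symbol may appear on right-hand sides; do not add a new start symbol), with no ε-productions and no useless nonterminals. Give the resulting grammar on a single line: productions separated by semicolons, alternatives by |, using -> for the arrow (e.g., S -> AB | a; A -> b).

No ε-productions.
After unit-elimination: S -> h | Sg | hS | hg | JJh; J -> g | gg; R -> hS | hg | JJh.
TERM: introduce A -> g, B -> h and substitute in every rule of length ≥2.
BIN: R -> JJB becomes R -> JC, C -> JB; S -> JJB becomes S -> JD, D -> JB.
Drop unreachable/unproductive: R.

S -> h | BA | BS | JD | SA; A -> g; B -> h; D -> JB; J -> g | AA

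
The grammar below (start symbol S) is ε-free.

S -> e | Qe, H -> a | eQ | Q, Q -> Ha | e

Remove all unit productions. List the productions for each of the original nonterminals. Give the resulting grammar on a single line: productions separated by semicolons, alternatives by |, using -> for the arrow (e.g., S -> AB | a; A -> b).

S -> e | Qe; H -> a | e | Ha | eQ; Q -> e | Ha

Unit productions: H->Q.
Unit pairs (A ⇒* B via units): (H,Q).
S: inherits non-unit rules of {S} → Qe | e.
H: inherits non-unit rules of {H, Q} → Ha | a | e | eQ.
Q: inherits non-unit rules of {Q} → Ha | e.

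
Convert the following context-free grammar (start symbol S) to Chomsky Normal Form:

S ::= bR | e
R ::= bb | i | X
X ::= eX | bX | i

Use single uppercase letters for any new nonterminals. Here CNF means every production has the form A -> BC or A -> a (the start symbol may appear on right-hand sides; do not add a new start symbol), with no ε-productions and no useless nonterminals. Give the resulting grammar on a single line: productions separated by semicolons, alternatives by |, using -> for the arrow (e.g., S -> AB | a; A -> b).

S -> e | AR; A -> b; B -> e; R -> i | AA | AX | BX; X -> i | AX | BX

No ε-productions.
After unit-elimination: S -> e | bR; R -> i | bX | bb | eX; X -> i | bX | eX.
TERM: introduce A -> b, B -> e and substitute in every rule of length ≥2.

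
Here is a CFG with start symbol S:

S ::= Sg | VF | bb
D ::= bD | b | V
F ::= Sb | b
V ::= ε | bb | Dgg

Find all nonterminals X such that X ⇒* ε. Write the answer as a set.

Directly nullable (have an ε-rule): {V}.
D is nullable via D -> V (every symbol on the right is already known nullable).
Not nullable: F, S — each has a terminal in every rule's right-hand side or depends on a non-nullable symbol.

{D, V}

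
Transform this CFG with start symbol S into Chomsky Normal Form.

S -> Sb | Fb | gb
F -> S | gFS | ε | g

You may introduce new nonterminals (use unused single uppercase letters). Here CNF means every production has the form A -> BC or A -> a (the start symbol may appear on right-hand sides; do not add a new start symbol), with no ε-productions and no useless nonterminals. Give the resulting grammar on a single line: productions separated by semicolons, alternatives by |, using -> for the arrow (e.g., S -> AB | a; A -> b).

Nullable: {F}; after ε-elimination: S -> b | Fb | Sb | gb; F -> S | g | gS | gFS.
After unit-elimination: S -> b | Fb | Sb | gb; F -> b | g | Fb | Sb | gS | gb | gFS.
TERM: introduce A -> b, B -> g and substitute in every rule of length ≥2.
BIN: F -> BFS becomes F -> BC, C -> FS.

S -> b | BA | FA | SA; A -> b; B -> g; C -> FS; F -> b | g | BA | BC | BS | FA | SA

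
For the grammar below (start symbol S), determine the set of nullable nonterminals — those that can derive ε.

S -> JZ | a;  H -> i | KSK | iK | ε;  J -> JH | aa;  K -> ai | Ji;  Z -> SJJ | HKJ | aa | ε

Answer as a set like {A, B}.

{H, Z}

Directly nullable (have an ε-rule): {H, Z}.
Not nullable: J, K, S — each has a terminal in every rule's right-hand side or depends on a non-nullable symbol.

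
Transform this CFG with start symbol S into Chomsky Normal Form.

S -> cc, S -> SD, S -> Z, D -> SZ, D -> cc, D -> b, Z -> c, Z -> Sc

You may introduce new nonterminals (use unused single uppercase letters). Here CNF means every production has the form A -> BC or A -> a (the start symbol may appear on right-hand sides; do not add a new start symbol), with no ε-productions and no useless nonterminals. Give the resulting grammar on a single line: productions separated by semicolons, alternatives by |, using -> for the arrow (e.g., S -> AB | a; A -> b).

S -> c | AA | SA | SD; A -> c; D -> b | AA | SZ; Z -> c | SA

No ε-productions.
After unit-elimination: S -> c | SD | Sc | cc; D -> b | SZ | cc; Z -> c | Sc.
TERM: introduce A -> c and substitute in every rule of length ≥2.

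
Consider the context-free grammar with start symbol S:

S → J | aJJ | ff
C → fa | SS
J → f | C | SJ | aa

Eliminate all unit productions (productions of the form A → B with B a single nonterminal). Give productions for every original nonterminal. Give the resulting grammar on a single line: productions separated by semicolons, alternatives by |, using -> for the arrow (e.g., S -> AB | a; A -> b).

S -> f | SJ | SS | aa | fa | ff | aJJ; C -> SS | fa; J -> f | SJ | SS | aa | fa

Unit productions: J->C, S->J.
Unit pairs (A ⇒* B via units): (J,C), (S,C), (S,J).
S: inherits non-unit rules of {C, J, S} → SJ | SS | aJJ | aa | f | fa | ff.
C: inherits non-unit rules of {C} → SS | fa.
J: inherits non-unit rules of {C, J} → SJ | SS | aa | f | fa.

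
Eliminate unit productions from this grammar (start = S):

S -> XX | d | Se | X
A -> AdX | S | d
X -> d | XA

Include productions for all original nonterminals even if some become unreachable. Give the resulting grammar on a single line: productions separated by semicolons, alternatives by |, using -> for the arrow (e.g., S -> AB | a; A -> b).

S -> d | Se | XA | XX; A -> d | Se | XA | XX | AdX; X -> d | XA

Unit productions: A->S, S->X.
Unit pairs (A ⇒* B via units): (A,S), (A,X), (S,X).
S: inherits non-unit rules of {S, X} → Se | XA | XX | d.
A: inherits non-unit rules of {A, S, X} → AdX | Se | XA | XX | d.
X: inherits non-unit rules of {X} → XA | d.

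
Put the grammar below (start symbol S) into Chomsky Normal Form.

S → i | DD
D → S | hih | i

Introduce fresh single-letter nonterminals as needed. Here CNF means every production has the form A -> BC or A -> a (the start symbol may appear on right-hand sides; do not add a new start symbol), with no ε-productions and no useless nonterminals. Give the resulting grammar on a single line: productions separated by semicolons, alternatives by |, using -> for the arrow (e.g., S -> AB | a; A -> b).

No ε-productions.
After unit-elimination: S -> i | DD; D -> i | DD | hih.
TERM: introduce A -> h, B -> i and substitute in every rule of length ≥2.
BIN: D -> ABA becomes D -> AC, C -> BA.

S -> i | DD; A -> h; B -> i; C -> BA; D -> i | AC | DD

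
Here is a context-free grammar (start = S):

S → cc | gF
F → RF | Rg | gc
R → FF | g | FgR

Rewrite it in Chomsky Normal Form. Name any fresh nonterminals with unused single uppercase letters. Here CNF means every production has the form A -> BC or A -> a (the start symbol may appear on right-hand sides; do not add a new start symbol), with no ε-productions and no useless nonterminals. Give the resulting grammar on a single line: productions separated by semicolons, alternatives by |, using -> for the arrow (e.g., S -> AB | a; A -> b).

S -> AF | BB; A -> g; B -> c; C -> AR; F -> AB | RA | RF; R -> g | FC | FF

No ε-productions.
No unit productions to eliminate.
TERM: introduce B -> c, A -> g and substitute in every rule of length ≥2.
BIN: R -> FAR becomes R -> FC, C -> AR.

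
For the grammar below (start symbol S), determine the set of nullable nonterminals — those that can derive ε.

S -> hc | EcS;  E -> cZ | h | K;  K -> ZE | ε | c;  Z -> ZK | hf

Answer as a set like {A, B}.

Directly nullable (have an ε-rule): {K}.
E is nullable via E -> K (every symbol on the right is already known nullable).
Not nullable: S, Z — each has a terminal in every rule's right-hand side or depends on a non-nullable symbol.

{E, K}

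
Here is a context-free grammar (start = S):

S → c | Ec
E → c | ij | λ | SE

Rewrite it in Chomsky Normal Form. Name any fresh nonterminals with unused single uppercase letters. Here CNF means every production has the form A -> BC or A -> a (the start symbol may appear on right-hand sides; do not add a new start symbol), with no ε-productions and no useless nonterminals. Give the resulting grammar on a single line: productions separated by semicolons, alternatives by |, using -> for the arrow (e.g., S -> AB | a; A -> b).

S -> c | EA; A -> c; B -> i; C -> j; E -> c | BC | EA | SE

Nullable: {E}; after ε-elimination: S -> c | Ec; E -> S | c | SE | ij.
After unit-elimination: S -> c | Ec; E -> c | Ec | SE | ij.
TERM: introduce A -> c, B -> i, C -> j and substitute in every rule of length ≥2.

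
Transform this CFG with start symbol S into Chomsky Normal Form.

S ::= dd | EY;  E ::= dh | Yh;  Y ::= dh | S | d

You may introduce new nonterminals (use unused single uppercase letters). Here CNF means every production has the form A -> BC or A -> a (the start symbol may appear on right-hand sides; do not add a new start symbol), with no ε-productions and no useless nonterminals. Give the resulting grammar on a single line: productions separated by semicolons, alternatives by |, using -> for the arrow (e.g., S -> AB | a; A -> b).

S -> BB | EY; A -> h; B -> d; E -> BA | YA; Y -> d | BA | BB | EY

No ε-productions.
After unit-elimination: S -> EY | dd; E -> Yh | dh; Y -> d | EY | dd | dh.
TERM: introduce B -> d, A -> h and substitute in every rule of length ≥2.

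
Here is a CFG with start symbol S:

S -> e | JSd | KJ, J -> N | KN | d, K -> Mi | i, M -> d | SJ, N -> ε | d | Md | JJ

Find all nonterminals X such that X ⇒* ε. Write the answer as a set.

Directly nullable (have an ε-rule): {N}.
J is nullable via J -> N (every symbol on the right is already known nullable).
Not nullable: K, M, S — each has a terminal in every rule's right-hand side or depends on a non-nullable symbol.

{J, N}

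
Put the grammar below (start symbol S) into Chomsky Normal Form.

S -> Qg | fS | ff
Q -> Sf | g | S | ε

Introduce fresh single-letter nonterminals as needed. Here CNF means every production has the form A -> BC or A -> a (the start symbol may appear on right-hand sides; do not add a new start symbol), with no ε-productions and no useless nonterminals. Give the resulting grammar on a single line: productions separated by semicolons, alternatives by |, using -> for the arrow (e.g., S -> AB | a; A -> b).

S -> g | BB | BS | QA; A -> g; B -> f; Q -> g | BB | BS | QA | SB

Nullable: {Q}; after ε-elimination: S -> g | Qg | fS | ff; Q -> S | g | Sf.
After unit-elimination: S -> g | Qg | fS | ff; Q -> g | Qg | Sf | fS | ff.
TERM: introduce B -> f, A -> g and substitute in every rule of length ≥2.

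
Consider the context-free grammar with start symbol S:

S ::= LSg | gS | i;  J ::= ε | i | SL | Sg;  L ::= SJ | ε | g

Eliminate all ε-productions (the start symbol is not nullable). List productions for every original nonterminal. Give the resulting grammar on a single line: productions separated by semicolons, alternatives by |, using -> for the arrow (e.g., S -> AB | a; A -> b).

Nullable set: {J, L}.
S -> LSg: L nullable, giving LSg | Sg.
Drop J -> ε.
J -> SL: L nullable, giving S | SL.
Drop L -> ε.
L -> SJ: J nullable, giving S | SJ.
Unchanged (no nullable symbols): S -> gS; S -> i; J -> Sg; J -> i; L -> g.

S -> i | Sg | gS | LSg; J -> S | i | SL | Sg; L -> S | g | SJ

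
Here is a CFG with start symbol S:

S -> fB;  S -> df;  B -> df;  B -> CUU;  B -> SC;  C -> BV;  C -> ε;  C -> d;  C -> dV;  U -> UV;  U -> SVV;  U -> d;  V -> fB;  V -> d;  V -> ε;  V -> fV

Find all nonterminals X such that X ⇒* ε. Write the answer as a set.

{C, V}

Directly nullable (have an ε-rule): {C, V}.
Not nullable: B, S, U — each has a terminal in every rule's right-hand side or depends on a non-nullable symbol.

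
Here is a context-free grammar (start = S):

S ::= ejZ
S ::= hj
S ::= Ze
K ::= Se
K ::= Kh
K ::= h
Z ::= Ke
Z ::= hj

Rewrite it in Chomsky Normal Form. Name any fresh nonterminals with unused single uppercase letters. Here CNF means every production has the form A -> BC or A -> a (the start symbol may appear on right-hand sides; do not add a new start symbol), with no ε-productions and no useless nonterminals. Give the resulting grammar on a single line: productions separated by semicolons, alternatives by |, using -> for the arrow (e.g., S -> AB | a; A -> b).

No ε-productions.
No unit productions to eliminate.
TERM: introduce B -> e, A -> h, C -> j and substitute in every rule of length ≥2.
BIN: S -> BCZ becomes S -> BD, D -> CZ.

S -> AC | BD | ZB; A -> h; B -> e; C -> j; D -> CZ; K -> h | KA | SB; Z -> AC | KB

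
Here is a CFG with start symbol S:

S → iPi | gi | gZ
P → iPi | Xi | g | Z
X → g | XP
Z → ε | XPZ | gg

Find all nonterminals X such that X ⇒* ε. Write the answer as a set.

{P, Z}

Directly nullable (have an ε-rule): {Z}.
P is nullable via P -> Z (every symbol on the right is already known nullable).
Not nullable: S, X — each has a terminal in every rule's right-hand side or depends on a non-nullable symbol.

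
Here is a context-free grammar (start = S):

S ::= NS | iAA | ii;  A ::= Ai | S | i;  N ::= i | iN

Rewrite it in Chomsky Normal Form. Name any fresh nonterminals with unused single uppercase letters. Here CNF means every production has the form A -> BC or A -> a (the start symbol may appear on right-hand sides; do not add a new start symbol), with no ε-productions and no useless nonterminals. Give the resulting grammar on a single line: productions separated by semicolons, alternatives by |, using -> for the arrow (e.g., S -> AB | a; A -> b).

No ε-productions.
After unit-elimination: S -> NS | ii | iAA; A -> i | Ai | NS | ii | iAA; N -> i | iN.
TERM: introduce B -> i and substitute in every rule of length ≥2.
BIN: A -> BAA becomes A -> BC, C -> AA; S -> BAA becomes S -> BD, D -> AA.

S -> BB | BD | NS; A -> i | AB | BB | BC | NS; B -> i; C -> AA; D -> AA; N -> i | BN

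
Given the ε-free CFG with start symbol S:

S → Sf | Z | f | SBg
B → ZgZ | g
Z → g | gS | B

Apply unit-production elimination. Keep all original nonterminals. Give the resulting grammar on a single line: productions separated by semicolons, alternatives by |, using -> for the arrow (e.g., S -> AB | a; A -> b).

S -> f | g | Sf | gS | SBg | ZgZ; B -> g | ZgZ; Z -> g | gS | ZgZ

Unit productions: S->Z, Z->B.
Unit pairs (A ⇒* B via units): (S,B), (S,Z), (Z,B).
S: inherits non-unit rules of {B, S, Z} → SBg | Sf | ZgZ | f | g | gS.
B: inherits non-unit rules of {B} → ZgZ | g.
Z: inherits non-unit rules of {B, Z} → ZgZ | g | gS.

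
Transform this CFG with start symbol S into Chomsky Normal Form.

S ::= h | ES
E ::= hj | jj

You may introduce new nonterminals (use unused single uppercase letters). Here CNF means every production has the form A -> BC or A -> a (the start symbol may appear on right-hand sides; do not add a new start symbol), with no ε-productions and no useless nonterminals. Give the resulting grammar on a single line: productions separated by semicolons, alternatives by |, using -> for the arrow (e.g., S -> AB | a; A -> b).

S -> h | ES; A -> h; B -> j; E -> AB | BB

No ε-productions.
No unit productions to eliminate.
TERM: introduce A -> h, B -> j and substitute in every rule of length ≥2.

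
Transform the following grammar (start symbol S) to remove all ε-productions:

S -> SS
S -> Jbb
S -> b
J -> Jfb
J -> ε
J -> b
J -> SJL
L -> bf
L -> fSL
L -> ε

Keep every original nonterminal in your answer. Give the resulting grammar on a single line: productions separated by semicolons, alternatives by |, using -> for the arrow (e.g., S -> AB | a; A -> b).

Nullable set: {J, L}.
S -> Jbb: J nullable, giving Jbb | bb.
Drop J -> ε.
J -> Jfb: J nullable, giving Jfb | fb.
J -> SJL: J, L nullable, giving S | SJ | SJL | SL.
Drop L -> ε.
L -> fSL: L nullable, giving fS | fSL.
Unchanged (no nullable symbols): S -> SS; S -> b; J -> b; L -> bf.

S -> b | SS | bb | Jbb; J -> S | b | SJ | SL | fb | Jfb | SJL; L -> bf | fS | fSL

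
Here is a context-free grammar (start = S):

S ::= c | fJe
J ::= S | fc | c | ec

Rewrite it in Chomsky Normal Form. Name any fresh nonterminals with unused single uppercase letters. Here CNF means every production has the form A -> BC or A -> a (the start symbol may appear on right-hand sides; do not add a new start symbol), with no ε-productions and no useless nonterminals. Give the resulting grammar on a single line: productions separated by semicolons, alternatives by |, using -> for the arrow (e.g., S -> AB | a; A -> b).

S -> c | CE; A -> e; B -> c; C -> f; D -> JA; E -> JA; J -> c | AB | CB | CD

No ε-productions.
After unit-elimination: S -> c | fJe; J -> c | ec | fc | fJe.
TERM: introduce B -> c, A -> e, C -> f and substitute in every rule of length ≥2.
BIN: J -> CJA becomes J -> CD, D -> JA; S -> CJA becomes S -> CE, E -> JA.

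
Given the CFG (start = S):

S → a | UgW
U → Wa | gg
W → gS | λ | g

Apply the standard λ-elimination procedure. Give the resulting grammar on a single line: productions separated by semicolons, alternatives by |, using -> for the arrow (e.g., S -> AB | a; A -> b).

Nullable set: {W}.
S -> UgW: W nullable, giving Ug | UgW.
U -> Wa: W nullable, giving Wa | a.
Drop W -> λ.
Unchanged (no nullable symbols): S -> a; U -> gg; W -> g; W -> gS.

S -> a | Ug | UgW; U -> a | Wa | gg; W -> g | gS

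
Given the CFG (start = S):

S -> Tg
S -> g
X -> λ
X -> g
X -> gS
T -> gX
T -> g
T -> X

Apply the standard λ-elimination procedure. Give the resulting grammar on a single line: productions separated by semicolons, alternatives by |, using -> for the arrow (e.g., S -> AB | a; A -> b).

Nullable set: {T, X}.
S -> Tg: T nullable, giving Tg | g.
T -> X: X nullable, giving X.
T -> gX: X nullable, giving g | gX.
Drop X -> λ.
Unchanged (no nullable symbols): S -> g; T -> g; X -> g; X -> gS.

S -> g | Tg; T -> X | g | gX; X -> g | gS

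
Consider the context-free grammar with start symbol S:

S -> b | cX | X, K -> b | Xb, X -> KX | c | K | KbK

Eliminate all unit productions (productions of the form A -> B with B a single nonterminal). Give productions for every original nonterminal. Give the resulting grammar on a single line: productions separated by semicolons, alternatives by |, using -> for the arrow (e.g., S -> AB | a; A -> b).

Unit productions: S->X, X->K.
Unit pairs (A ⇒* B via units): (S,K), (S,X), (X,K).
S: inherits non-unit rules of {K, S, X} → KX | KbK | Xb | b | c | cX.
K: inherits non-unit rules of {K} → Xb | b.
X: inherits non-unit rules of {K, X} → KX | KbK | Xb | b | c.

S -> b | c | KX | Xb | cX | KbK; K -> b | Xb; X -> b | c | KX | Xb | KbK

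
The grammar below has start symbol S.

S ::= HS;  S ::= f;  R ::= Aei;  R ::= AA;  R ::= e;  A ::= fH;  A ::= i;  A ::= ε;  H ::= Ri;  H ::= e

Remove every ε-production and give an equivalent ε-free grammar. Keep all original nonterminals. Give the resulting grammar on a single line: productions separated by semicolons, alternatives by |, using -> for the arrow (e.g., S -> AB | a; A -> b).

Nullable set: {A, R}.
Drop A -> ε.
H -> Ri: R nullable, giving Ri | i.
R -> AA: A, A nullable, giving A | AA.
R -> Aei: A nullable, giving Aei | ei.
Unchanged (no nullable symbols): S -> HS; S -> f; A -> fH; A -> i; H -> e; R -> e.

S -> f | HS; A -> i | fH; H -> e | i | Ri; R -> A | e | AA | ei | Aei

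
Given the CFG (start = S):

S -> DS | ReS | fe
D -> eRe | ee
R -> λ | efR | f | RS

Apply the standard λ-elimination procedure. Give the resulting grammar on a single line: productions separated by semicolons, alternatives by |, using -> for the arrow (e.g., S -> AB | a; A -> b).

S -> DS | eS | fe | ReS; D -> ee | eRe; R -> S | f | RS | ef | efR

Nullable set: {R}.
S -> ReS: R nullable, giving ReS | eS.
D -> eRe: R nullable, giving eRe | ee.
Drop R -> λ.
R -> RS: R nullable, giving RS | S.
R -> efR: R nullable, giving ef | efR.
Unchanged (no nullable symbols): S -> DS; S -> fe; D -> ee; R -> f.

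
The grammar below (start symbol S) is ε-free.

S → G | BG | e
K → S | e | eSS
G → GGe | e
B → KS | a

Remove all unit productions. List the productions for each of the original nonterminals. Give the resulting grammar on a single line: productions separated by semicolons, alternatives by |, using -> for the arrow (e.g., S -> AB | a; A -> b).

S -> e | BG | GGe; B -> a | KS; G -> e | GGe; K -> e | BG | GGe | eSS

Unit productions: K->S, S->G.
Unit pairs (A ⇒* B via units): (K,G), (K,S), (S,G).
S: inherits non-unit rules of {G, S} → BG | GGe | e.
B: inherits non-unit rules of {B} → KS | a.
G: inherits non-unit rules of {G} → GGe | e.
K: inherits non-unit rules of {G, K, S} → BG | GGe | e | eSS.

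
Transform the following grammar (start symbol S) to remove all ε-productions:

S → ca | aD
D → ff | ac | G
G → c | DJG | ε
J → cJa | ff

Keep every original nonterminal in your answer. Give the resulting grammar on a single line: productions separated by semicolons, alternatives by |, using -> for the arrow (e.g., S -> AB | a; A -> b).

Nullable set: {D, G}.
S -> aD: D nullable, giving a | aD.
D -> G: G nullable, giving G.
Drop G -> ε.
G -> DJG: D, G nullable, giving DJ | DJG | J | JG.
Unchanged (no nullable symbols): S -> ca; D -> ac; D -> ff; G -> c; J -> cJa; J -> ff.

S -> a | aD | ca; D -> G | ac | ff; G -> J | c | DJ | JG | DJG; J -> ff | cJa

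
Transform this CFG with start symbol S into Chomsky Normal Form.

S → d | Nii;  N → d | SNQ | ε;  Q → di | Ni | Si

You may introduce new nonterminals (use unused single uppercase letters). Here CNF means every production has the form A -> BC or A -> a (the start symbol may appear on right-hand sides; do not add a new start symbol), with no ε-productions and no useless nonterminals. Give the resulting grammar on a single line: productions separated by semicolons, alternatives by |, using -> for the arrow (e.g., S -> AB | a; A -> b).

S -> d | AA | ND; A -> i; B -> d; C -> NQ; D -> AA; N -> d | SC | SQ; Q -> i | BA | NA | SA

Nullable: {N}; after ε-elimination: S -> d | ii | Nii; N -> d | SQ | SNQ; Q -> i | Ni | Si | di.
No unit productions to eliminate.
TERM: introduce B -> d, A -> i and substitute in every rule of length ≥2.
BIN: N -> SNQ becomes N -> SC, C -> NQ; S -> NAA becomes S -> ND, D -> AA.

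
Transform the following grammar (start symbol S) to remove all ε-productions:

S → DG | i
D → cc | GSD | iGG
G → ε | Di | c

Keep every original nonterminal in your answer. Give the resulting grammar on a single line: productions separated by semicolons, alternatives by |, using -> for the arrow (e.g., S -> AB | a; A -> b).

Nullable set: {G}.
S -> DG: G nullable, giving D | DG.
D -> GSD: G nullable, giving GSD | SD.
D -> iGG: G, G nullable, giving i | iG | iGG.
Drop G -> ε.
Unchanged (no nullable symbols): S -> i; D -> cc; G -> Di; G -> c.

S -> D | i | DG; D -> i | SD | cc | iG | GSD | iGG; G -> c | Di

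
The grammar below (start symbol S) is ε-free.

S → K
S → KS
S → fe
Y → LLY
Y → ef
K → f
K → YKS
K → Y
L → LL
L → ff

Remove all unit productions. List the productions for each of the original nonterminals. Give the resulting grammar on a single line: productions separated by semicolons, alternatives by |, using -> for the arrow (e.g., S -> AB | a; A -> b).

Unit productions: K->Y, S->K.
Unit pairs (A ⇒* B via units): (K,Y), (S,K), (S,Y).
S: inherits non-unit rules of {K, S, Y} → KS | LLY | YKS | ef | f | fe.
K: inherits non-unit rules of {K, Y} → LLY | YKS | ef | f.
L: inherits non-unit rules of {L} → LL | ff.
Y: inherits non-unit rules of {Y} → LLY | ef.

S -> f | KS | ef | fe | LLY | YKS; K -> f | ef | LLY | YKS; L -> LL | ff; Y -> ef | LLY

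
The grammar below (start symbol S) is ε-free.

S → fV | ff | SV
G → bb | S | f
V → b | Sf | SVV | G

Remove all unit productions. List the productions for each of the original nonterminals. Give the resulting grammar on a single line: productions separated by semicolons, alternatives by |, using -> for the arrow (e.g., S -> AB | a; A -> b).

Unit productions: G->S, V->G.
Unit pairs (A ⇒* B via units): (G,S), (V,G), (V,S).
S: inherits non-unit rules of {S} → SV | fV | ff.
G: inherits non-unit rules of {G, S} → SV | bb | f | fV | ff.
V: inherits non-unit rules of {G, S, V} → SV | SVV | Sf | b | bb | f | fV | ff.

S -> SV | fV | ff; G -> f | SV | bb | fV | ff; V -> b | f | SV | Sf | bb | fV | ff | SVV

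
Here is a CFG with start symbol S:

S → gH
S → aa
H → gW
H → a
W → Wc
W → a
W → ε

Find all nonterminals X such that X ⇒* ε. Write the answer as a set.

{W}

Directly nullable (have an ε-rule): {W}.
Not nullable: H, S — each has a terminal in every rule's right-hand side or depends on a non-nullable symbol.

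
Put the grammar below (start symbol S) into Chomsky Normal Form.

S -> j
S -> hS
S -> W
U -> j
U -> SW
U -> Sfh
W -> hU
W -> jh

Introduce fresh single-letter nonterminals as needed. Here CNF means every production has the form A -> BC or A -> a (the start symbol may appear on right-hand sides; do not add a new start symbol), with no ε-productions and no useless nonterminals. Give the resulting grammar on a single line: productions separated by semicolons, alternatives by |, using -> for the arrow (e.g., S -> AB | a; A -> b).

No ε-productions.
After unit-elimination: S -> j | hS | hU | jh; U -> j | SW | Sfh; W -> hU | jh.
TERM: introduce C -> f, A -> h, B -> j and substitute in every rule of length ≥2.
BIN: U -> SCA becomes U -> SD, D -> CA.

S -> j | AS | AU | BA; A -> h; B -> j; C -> f; D -> CA; U -> j | SD | SW; W -> AU | BA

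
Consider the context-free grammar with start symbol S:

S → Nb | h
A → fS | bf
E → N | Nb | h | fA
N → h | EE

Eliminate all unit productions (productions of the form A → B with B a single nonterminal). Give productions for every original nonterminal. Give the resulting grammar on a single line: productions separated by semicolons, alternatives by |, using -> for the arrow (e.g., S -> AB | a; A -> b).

Unit productions: E->N.
Unit pairs (A ⇒* B via units): (E,N).
S: inherits non-unit rules of {S} → Nb | h.
A: inherits non-unit rules of {A} → bf | fS.
E: inherits non-unit rules of {E, N} → EE | Nb | fA | h.
N: inherits non-unit rules of {N} → EE | h.

S -> h | Nb; A -> bf | fS; E -> h | EE | Nb | fA; N -> h | EE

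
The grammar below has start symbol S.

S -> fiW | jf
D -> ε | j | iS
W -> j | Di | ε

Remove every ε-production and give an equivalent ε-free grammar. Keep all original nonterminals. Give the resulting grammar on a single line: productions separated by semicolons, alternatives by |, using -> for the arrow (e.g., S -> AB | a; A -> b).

Nullable set: {D, W}.
S -> fiW: W nullable, giving fi | fiW.
Drop D -> ε.
Drop W -> ε.
W -> Di: D nullable, giving Di | i.
Unchanged (no nullable symbols): S -> jf; D -> iS; D -> j; W -> j.

S -> fi | jf | fiW; D -> j | iS; W -> i | j | Di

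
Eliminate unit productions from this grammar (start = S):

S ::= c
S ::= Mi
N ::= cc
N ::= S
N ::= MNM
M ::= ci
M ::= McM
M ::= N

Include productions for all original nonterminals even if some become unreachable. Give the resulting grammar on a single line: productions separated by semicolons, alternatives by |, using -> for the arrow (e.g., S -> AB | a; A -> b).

S -> c | Mi; M -> c | Mi | cc | ci | MNM | McM; N -> c | Mi | cc | MNM

Unit productions: M->N, N->S.
Unit pairs (A ⇒* B via units): (M,N), (M,S), (N,S).
S: inherits non-unit rules of {S} → Mi | c.
M: inherits non-unit rules of {M, N, S} → MNM | McM | Mi | c | cc | ci.
N: inherits non-unit rules of {N, S} → MNM | Mi | c | cc.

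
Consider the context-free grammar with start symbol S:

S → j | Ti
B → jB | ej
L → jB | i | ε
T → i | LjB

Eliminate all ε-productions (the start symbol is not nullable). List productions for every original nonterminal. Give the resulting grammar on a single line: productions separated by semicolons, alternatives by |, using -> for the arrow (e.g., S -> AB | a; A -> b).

Nullable set: {L}.
Drop L -> ε.
T -> LjB: L nullable, giving LjB | jB.
Unchanged (no nullable symbols): S -> Ti; S -> j; B -> ej; B -> jB; L -> i; L -> jB; T -> i.

S -> j | Ti; B -> ej | jB; L -> i | jB; T -> i | jB | LjB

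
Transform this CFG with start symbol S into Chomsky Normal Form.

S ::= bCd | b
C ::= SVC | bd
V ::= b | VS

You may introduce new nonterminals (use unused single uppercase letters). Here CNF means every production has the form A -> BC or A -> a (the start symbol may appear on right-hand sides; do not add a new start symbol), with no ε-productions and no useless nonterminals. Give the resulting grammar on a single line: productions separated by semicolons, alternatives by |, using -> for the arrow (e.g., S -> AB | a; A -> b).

No ε-productions.
No unit productions to eliminate.
TERM: introduce A -> b, B -> d and substitute in every rule of length ≥2.
BIN: C -> SVC becomes C -> SD, D -> VC; S -> ACB becomes S -> AE, E -> CB.

S -> b | AE; A -> b; B -> d; C -> AB | SD; D -> VC; E -> CB; V -> b | VS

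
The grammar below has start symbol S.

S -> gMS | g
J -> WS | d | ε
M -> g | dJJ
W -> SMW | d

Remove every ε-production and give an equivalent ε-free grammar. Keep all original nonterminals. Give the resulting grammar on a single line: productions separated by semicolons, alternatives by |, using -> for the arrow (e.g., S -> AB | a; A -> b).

S -> g | gMS; J -> d | WS; M -> d | g | dJ | dJJ; W -> d | SMW

Nullable set: {J}.
Drop J -> ε.
M -> dJJ: J, J nullable, giving d | dJ | dJJ.
Unchanged (no nullable symbols): S -> g; S -> gMS; J -> WS; J -> d; M -> g; W -> SMW; W -> d.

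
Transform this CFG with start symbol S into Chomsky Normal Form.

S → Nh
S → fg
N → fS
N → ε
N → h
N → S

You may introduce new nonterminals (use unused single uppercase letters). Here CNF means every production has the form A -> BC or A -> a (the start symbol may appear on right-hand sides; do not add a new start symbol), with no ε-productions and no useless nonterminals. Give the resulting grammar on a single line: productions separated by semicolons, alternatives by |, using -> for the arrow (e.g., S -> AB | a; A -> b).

Nullable: {N}; after ε-elimination: S -> h | Nh | fg; N -> S | h | fS.
After unit-elimination: S -> h | Nh | fg; N -> h | Nh | fS | fg.
TERM: introduce B -> f, C -> g, A -> h and substitute in every rule of length ≥2.

S -> h | BC | NA; A -> h; B -> f; C -> g; N -> h | BC | BS | NA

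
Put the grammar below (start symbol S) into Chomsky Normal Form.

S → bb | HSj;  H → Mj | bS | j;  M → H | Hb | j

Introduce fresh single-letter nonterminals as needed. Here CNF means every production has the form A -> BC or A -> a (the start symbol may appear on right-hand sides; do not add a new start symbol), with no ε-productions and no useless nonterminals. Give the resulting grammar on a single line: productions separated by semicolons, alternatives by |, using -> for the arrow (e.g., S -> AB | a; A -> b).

S -> BB | HC; A -> j; B -> b; C -> SA; H -> j | BS | MA; M -> j | BS | HB | MA

No ε-productions.
After unit-elimination: S -> bb | HSj; H -> j | Mj | bS; M -> j | Hb | Mj | bS.
TERM: introduce B -> b, A -> j and substitute in every rule of length ≥2.
BIN: S -> HSA becomes S -> HC, C -> SA.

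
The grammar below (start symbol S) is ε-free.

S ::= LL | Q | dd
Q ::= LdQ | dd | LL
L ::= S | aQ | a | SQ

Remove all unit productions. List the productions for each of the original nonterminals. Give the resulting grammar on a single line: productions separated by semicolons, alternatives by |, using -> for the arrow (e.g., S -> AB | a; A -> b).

Unit productions: L->S, S->Q.
Unit pairs (A ⇒* B via units): (L,Q), (L,S), (S,Q).
S: inherits non-unit rules of {Q, S} → LL | LdQ | dd.
L: inherits non-unit rules of {L, Q, S} → LL | LdQ | SQ | a | aQ | dd.
Q: inherits non-unit rules of {Q} → LL | LdQ | dd.

S -> LL | dd | LdQ; L -> a | LL | SQ | aQ | dd | LdQ; Q -> LL | dd | LdQ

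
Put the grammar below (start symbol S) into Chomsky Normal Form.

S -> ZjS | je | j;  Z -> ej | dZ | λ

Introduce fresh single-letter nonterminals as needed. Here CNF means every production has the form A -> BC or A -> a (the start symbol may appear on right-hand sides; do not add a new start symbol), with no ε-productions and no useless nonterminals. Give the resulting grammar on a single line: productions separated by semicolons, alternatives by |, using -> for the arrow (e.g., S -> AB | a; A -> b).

S -> j | AB | AS | ZD; A -> j; B -> e; C -> d; D -> AS; Z -> d | BA | CZ

Nullable: {Z}; after ε-elimination: S -> j | jS | je | ZjS; Z -> d | dZ | ej.
No unit productions to eliminate.
TERM: introduce C -> d, B -> e, A -> j and substitute in every rule of length ≥2.
BIN: S -> ZAS becomes S -> ZD, D -> AS.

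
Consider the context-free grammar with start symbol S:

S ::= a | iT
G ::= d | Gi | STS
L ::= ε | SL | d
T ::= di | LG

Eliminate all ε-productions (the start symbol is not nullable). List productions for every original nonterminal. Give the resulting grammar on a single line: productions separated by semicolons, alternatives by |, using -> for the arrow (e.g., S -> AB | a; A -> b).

Nullable set: {L}.
Drop L -> ε.
L -> SL: L nullable, giving S | SL.
T -> LG: L nullable, giving G | LG.
Unchanged (no nullable symbols): S -> a; S -> iT; G -> Gi; G -> STS; G -> d; L -> d; T -> di.

S -> a | iT; G -> d | Gi | STS; L -> S | d | SL; T -> G | LG | di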